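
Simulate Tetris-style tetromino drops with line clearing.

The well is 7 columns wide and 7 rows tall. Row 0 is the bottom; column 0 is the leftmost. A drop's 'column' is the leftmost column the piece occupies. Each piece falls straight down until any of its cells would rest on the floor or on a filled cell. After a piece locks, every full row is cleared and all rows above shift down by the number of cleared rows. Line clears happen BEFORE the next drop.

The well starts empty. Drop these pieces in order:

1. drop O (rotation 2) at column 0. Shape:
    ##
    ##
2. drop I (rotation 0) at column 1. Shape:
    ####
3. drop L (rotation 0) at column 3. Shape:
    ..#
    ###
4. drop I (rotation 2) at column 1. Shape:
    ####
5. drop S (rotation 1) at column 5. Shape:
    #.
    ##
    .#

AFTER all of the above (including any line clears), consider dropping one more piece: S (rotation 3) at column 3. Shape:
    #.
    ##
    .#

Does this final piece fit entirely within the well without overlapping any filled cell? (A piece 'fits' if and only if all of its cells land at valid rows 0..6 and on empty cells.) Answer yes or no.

Answer: no

Derivation:
Drop 1: O rot2 at col 0 lands with bottom-row=0; cleared 0 line(s) (total 0); column heights now [2 2 0 0 0 0 0], max=2
Drop 2: I rot0 at col 1 lands with bottom-row=2; cleared 0 line(s) (total 0); column heights now [2 3 3 3 3 0 0], max=3
Drop 3: L rot0 at col 3 lands with bottom-row=3; cleared 0 line(s) (total 0); column heights now [2 3 3 4 4 5 0], max=5
Drop 4: I rot2 at col 1 lands with bottom-row=4; cleared 0 line(s) (total 0); column heights now [2 5 5 5 5 5 0], max=5
Drop 5: S rot1 at col 5 lands with bottom-row=4; cleared 0 line(s) (total 0); column heights now [2 5 5 5 5 7 6], max=7
Test piece S rot3 at col 3 (width 2): heights before test = [2 5 5 5 5 7 6]; fits = False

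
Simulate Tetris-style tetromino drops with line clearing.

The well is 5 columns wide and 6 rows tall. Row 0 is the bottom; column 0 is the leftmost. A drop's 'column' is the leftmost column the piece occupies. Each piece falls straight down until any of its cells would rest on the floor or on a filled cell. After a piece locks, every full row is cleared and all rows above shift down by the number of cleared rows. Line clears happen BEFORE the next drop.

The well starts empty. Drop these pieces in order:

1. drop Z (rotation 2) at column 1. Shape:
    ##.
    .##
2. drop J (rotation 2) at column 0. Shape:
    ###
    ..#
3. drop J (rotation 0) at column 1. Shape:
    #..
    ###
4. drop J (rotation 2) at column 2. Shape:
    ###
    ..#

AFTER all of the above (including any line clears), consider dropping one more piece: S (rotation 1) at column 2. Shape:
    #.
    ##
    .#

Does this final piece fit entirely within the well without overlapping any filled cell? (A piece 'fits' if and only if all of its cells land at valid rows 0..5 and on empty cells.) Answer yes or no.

Answer: no

Derivation:
Drop 1: Z rot2 at col 1 lands with bottom-row=0; cleared 0 line(s) (total 0); column heights now [0 2 2 1 0], max=2
Drop 2: J rot2 at col 0 lands with bottom-row=2; cleared 0 line(s) (total 0); column heights now [4 4 4 1 0], max=4
Drop 3: J rot0 at col 1 lands with bottom-row=4; cleared 0 line(s) (total 0); column heights now [4 6 5 5 0], max=6
Drop 4: J rot2 at col 2 lands with bottom-row=4; cleared 0 line(s) (total 0); column heights now [4 6 6 6 6], max=6
Test piece S rot1 at col 2 (width 2): heights before test = [4 6 6 6 6]; fits = False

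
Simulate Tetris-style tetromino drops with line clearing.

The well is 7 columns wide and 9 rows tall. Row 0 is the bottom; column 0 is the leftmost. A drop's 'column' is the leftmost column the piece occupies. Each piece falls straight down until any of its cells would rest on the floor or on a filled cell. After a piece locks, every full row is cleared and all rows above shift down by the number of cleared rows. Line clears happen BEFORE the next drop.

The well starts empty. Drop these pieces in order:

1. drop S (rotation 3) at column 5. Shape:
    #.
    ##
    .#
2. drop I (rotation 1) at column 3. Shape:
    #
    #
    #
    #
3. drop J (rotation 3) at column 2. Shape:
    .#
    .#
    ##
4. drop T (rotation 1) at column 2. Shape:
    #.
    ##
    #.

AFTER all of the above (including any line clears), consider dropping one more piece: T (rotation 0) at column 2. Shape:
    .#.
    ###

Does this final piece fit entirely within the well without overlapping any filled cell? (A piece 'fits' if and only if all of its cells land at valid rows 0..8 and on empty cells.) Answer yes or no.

Drop 1: S rot3 at col 5 lands with bottom-row=0; cleared 0 line(s) (total 0); column heights now [0 0 0 0 0 3 2], max=3
Drop 2: I rot1 at col 3 lands with bottom-row=0; cleared 0 line(s) (total 0); column heights now [0 0 0 4 0 3 2], max=4
Drop 3: J rot3 at col 2 lands with bottom-row=4; cleared 0 line(s) (total 0); column heights now [0 0 5 7 0 3 2], max=7
Drop 4: T rot1 at col 2 lands with bottom-row=6; cleared 0 line(s) (total 0); column heights now [0 0 9 8 0 3 2], max=9
Test piece T rot0 at col 2 (width 3): heights before test = [0 0 9 8 0 3 2]; fits = False

Answer: no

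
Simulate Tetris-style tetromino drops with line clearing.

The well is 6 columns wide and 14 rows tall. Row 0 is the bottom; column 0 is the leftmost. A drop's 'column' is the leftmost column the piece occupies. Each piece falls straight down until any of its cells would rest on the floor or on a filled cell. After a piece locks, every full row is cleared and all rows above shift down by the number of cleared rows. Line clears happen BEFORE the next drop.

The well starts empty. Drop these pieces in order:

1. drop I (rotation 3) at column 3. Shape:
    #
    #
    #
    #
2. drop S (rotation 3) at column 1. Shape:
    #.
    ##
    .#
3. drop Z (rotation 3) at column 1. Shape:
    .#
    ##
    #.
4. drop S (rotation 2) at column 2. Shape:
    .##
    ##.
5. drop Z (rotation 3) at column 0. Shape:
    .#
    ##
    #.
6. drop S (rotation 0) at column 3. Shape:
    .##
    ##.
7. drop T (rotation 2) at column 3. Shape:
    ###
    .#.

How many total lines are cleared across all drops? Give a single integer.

Answer: 0

Derivation:
Drop 1: I rot3 at col 3 lands with bottom-row=0; cleared 0 line(s) (total 0); column heights now [0 0 0 4 0 0], max=4
Drop 2: S rot3 at col 1 lands with bottom-row=0; cleared 0 line(s) (total 0); column heights now [0 3 2 4 0 0], max=4
Drop 3: Z rot3 at col 1 lands with bottom-row=3; cleared 0 line(s) (total 0); column heights now [0 5 6 4 0 0], max=6
Drop 4: S rot2 at col 2 lands with bottom-row=6; cleared 0 line(s) (total 0); column heights now [0 5 7 8 8 0], max=8
Drop 5: Z rot3 at col 0 lands with bottom-row=4; cleared 0 line(s) (total 0); column heights now [6 7 7 8 8 0], max=8
Drop 6: S rot0 at col 3 lands with bottom-row=8; cleared 0 line(s) (total 0); column heights now [6 7 7 9 10 10], max=10
Drop 7: T rot2 at col 3 lands with bottom-row=10; cleared 0 line(s) (total 0); column heights now [6 7 7 12 12 12], max=12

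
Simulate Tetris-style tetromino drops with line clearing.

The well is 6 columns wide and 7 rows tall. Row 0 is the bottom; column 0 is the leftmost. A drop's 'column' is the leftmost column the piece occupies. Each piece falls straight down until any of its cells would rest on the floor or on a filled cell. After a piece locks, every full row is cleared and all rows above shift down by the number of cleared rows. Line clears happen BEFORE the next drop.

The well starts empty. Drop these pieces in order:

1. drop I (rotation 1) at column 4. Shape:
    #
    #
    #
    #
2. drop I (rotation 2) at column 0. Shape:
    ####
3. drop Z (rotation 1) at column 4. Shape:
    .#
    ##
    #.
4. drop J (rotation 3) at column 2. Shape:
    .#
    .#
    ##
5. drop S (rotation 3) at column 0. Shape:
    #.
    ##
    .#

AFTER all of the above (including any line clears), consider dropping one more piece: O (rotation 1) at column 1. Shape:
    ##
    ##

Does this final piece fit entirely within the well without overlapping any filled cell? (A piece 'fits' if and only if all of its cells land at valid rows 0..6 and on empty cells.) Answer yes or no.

Drop 1: I rot1 at col 4 lands with bottom-row=0; cleared 0 line(s) (total 0); column heights now [0 0 0 0 4 0], max=4
Drop 2: I rot2 at col 0 lands with bottom-row=0; cleared 0 line(s) (total 0); column heights now [1 1 1 1 4 0], max=4
Drop 3: Z rot1 at col 4 lands with bottom-row=4; cleared 0 line(s) (total 0); column heights now [1 1 1 1 6 7], max=7
Drop 4: J rot3 at col 2 lands with bottom-row=1; cleared 0 line(s) (total 0); column heights now [1 1 2 4 6 7], max=7
Drop 5: S rot3 at col 0 lands with bottom-row=1; cleared 0 line(s) (total 0); column heights now [4 3 2 4 6 7], max=7
Test piece O rot1 at col 1 (width 2): heights before test = [4 3 2 4 6 7]; fits = True

Answer: yes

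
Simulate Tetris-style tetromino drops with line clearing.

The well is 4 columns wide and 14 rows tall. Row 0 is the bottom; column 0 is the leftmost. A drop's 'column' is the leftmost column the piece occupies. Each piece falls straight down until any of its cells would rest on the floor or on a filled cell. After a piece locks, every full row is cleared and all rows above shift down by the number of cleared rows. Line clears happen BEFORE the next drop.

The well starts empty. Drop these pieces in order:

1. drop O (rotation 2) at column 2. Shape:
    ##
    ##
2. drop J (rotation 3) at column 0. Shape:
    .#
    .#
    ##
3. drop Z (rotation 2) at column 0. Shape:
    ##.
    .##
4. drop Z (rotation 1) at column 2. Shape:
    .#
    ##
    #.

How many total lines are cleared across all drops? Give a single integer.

Answer: 1

Derivation:
Drop 1: O rot2 at col 2 lands with bottom-row=0; cleared 0 line(s) (total 0); column heights now [0 0 2 2], max=2
Drop 2: J rot3 at col 0 lands with bottom-row=0; cleared 1 line(s) (total 1); column heights now [0 2 1 1], max=2
Drop 3: Z rot2 at col 0 lands with bottom-row=2; cleared 0 line(s) (total 1); column heights now [4 4 3 1], max=4
Drop 4: Z rot1 at col 2 lands with bottom-row=3; cleared 0 line(s) (total 1); column heights now [4 4 5 6], max=6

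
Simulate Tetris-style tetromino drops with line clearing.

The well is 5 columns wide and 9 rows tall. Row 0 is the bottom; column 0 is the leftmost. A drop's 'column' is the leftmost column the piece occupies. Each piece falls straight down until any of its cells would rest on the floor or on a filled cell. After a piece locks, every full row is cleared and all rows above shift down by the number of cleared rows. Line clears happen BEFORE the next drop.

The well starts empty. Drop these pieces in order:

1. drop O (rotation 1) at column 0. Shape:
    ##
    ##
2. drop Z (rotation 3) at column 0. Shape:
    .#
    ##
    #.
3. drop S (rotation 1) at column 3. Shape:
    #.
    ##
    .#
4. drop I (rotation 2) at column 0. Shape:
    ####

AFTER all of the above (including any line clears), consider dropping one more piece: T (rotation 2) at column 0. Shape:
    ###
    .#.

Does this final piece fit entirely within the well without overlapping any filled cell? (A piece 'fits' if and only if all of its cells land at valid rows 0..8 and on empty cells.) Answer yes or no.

Drop 1: O rot1 at col 0 lands with bottom-row=0; cleared 0 line(s) (total 0); column heights now [2 2 0 0 0], max=2
Drop 2: Z rot3 at col 0 lands with bottom-row=2; cleared 0 line(s) (total 0); column heights now [4 5 0 0 0], max=5
Drop 3: S rot1 at col 3 lands with bottom-row=0; cleared 0 line(s) (total 0); column heights now [4 5 0 3 2], max=5
Drop 4: I rot2 at col 0 lands with bottom-row=5; cleared 0 line(s) (total 0); column heights now [6 6 6 6 2], max=6
Test piece T rot2 at col 0 (width 3): heights before test = [6 6 6 6 2]; fits = True

Answer: yes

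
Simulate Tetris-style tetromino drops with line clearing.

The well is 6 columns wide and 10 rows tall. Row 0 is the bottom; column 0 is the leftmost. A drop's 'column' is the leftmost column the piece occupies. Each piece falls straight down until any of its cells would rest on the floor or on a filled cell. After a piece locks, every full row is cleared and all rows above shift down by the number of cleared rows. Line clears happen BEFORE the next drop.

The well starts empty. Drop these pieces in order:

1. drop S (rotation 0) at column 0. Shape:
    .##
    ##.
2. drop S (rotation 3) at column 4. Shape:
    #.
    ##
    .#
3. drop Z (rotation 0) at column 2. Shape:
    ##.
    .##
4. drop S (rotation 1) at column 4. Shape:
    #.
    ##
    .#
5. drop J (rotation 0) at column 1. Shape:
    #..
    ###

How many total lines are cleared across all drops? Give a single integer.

Drop 1: S rot0 at col 0 lands with bottom-row=0; cleared 0 line(s) (total 0); column heights now [1 2 2 0 0 0], max=2
Drop 2: S rot3 at col 4 lands with bottom-row=0; cleared 0 line(s) (total 0); column heights now [1 2 2 0 3 2], max=3
Drop 3: Z rot0 at col 2 lands with bottom-row=3; cleared 0 line(s) (total 0); column heights now [1 2 5 5 4 2], max=5
Drop 4: S rot1 at col 4 lands with bottom-row=3; cleared 0 line(s) (total 0); column heights now [1 2 5 5 6 5], max=6
Drop 5: J rot0 at col 1 lands with bottom-row=5; cleared 0 line(s) (total 0); column heights now [1 7 6 6 6 5], max=7

Answer: 0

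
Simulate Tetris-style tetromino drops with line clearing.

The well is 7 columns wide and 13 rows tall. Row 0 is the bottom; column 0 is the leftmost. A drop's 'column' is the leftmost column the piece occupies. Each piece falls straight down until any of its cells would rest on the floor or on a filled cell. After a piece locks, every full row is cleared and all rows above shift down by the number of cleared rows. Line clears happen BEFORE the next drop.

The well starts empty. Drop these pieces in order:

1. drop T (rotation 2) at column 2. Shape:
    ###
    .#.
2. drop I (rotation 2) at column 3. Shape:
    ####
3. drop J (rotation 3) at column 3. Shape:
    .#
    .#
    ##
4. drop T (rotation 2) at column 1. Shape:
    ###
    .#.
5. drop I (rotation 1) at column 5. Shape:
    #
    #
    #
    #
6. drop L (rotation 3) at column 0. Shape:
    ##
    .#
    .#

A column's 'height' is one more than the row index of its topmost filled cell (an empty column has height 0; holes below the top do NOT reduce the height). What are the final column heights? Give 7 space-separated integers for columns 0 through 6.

Drop 1: T rot2 at col 2 lands with bottom-row=0; cleared 0 line(s) (total 0); column heights now [0 0 2 2 2 0 0], max=2
Drop 2: I rot2 at col 3 lands with bottom-row=2; cleared 0 line(s) (total 0); column heights now [0 0 2 3 3 3 3], max=3
Drop 3: J rot3 at col 3 lands with bottom-row=3; cleared 0 line(s) (total 0); column heights now [0 0 2 4 6 3 3], max=6
Drop 4: T rot2 at col 1 lands with bottom-row=3; cleared 0 line(s) (total 0); column heights now [0 5 5 5 6 3 3], max=6
Drop 5: I rot1 at col 5 lands with bottom-row=3; cleared 0 line(s) (total 0); column heights now [0 5 5 5 6 7 3], max=7
Drop 6: L rot3 at col 0 lands with bottom-row=5; cleared 0 line(s) (total 0); column heights now [8 8 5 5 6 7 3], max=8

Answer: 8 8 5 5 6 7 3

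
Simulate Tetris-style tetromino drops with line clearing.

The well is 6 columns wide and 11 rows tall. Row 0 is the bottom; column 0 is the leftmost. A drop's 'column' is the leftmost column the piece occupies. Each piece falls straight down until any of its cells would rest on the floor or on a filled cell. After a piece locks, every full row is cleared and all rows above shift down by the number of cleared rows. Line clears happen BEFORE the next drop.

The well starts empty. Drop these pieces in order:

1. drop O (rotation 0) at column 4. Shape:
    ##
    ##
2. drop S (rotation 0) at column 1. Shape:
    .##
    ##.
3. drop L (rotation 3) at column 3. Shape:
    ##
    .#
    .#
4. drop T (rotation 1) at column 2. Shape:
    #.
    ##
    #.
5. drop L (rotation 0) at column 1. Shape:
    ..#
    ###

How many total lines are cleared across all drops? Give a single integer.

Answer: 0

Derivation:
Drop 1: O rot0 at col 4 lands with bottom-row=0; cleared 0 line(s) (total 0); column heights now [0 0 0 0 2 2], max=2
Drop 2: S rot0 at col 1 lands with bottom-row=0; cleared 0 line(s) (total 0); column heights now [0 1 2 2 2 2], max=2
Drop 3: L rot3 at col 3 lands with bottom-row=2; cleared 0 line(s) (total 0); column heights now [0 1 2 5 5 2], max=5
Drop 4: T rot1 at col 2 lands with bottom-row=4; cleared 0 line(s) (total 0); column heights now [0 1 7 6 5 2], max=7
Drop 5: L rot0 at col 1 lands with bottom-row=7; cleared 0 line(s) (total 0); column heights now [0 8 8 9 5 2], max=9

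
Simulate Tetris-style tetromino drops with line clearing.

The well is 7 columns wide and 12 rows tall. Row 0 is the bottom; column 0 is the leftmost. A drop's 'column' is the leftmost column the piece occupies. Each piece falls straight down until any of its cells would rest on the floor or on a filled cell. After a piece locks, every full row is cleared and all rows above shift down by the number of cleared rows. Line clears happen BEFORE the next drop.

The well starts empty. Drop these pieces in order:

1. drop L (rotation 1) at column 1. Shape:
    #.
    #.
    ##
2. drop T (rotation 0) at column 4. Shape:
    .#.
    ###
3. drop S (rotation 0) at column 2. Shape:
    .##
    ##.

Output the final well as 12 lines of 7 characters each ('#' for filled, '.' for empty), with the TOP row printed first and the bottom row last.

Drop 1: L rot1 at col 1 lands with bottom-row=0; cleared 0 line(s) (total 0); column heights now [0 3 1 0 0 0 0], max=3
Drop 2: T rot0 at col 4 lands with bottom-row=0; cleared 0 line(s) (total 0); column heights now [0 3 1 0 1 2 1], max=3
Drop 3: S rot0 at col 2 lands with bottom-row=1; cleared 0 line(s) (total 0); column heights now [0 3 2 3 3 2 1], max=3

Answer: .......
.......
.......
.......
.......
.......
.......
.......
.......
.#.##..
.###.#.
.##.###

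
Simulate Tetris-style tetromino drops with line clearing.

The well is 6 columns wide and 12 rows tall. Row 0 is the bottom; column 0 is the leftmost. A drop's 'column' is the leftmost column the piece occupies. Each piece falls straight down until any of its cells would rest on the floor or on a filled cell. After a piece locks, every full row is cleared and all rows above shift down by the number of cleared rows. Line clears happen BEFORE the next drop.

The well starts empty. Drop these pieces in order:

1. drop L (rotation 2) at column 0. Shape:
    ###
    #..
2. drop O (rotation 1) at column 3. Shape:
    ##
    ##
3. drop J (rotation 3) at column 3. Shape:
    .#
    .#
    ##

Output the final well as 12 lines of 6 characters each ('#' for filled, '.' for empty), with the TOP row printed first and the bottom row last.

Drop 1: L rot2 at col 0 lands with bottom-row=0; cleared 0 line(s) (total 0); column heights now [2 2 2 0 0 0], max=2
Drop 2: O rot1 at col 3 lands with bottom-row=0; cleared 0 line(s) (total 0); column heights now [2 2 2 2 2 0], max=2
Drop 3: J rot3 at col 3 lands with bottom-row=2; cleared 0 line(s) (total 0); column heights now [2 2 2 3 5 0], max=5

Answer: ......
......
......
......
......
......
......
....#.
....#.
...##.
#####.
#..##.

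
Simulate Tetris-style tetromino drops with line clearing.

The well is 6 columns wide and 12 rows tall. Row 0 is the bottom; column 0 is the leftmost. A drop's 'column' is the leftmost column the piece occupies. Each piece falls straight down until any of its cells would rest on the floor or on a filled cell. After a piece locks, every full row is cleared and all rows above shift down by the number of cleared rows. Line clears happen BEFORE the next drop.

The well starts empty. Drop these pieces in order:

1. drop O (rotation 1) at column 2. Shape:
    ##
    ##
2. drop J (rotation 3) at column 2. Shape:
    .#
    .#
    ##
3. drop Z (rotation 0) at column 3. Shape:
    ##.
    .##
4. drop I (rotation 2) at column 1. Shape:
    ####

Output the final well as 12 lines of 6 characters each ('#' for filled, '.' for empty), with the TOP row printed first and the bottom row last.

Drop 1: O rot1 at col 2 lands with bottom-row=0; cleared 0 line(s) (total 0); column heights now [0 0 2 2 0 0], max=2
Drop 2: J rot3 at col 2 lands with bottom-row=2; cleared 0 line(s) (total 0); column heights now [0 0 3 5 0 0], max=5
Drop 3: Z rot0 at col 3 lands with bottom-row=4; cleared 0 line(s) (total 0); column heights now [0 0 3 6 6 5], max=6
Drop 4: I rot2 at col 1 lands with bottom-row=6; cleared 0 line(s) (total 0); column heights now [0 7 7 7 7 5], max=7

Answer: ......
......
......
......
......
.####.
...##.
...###
...#..
..##..
..##..
..##..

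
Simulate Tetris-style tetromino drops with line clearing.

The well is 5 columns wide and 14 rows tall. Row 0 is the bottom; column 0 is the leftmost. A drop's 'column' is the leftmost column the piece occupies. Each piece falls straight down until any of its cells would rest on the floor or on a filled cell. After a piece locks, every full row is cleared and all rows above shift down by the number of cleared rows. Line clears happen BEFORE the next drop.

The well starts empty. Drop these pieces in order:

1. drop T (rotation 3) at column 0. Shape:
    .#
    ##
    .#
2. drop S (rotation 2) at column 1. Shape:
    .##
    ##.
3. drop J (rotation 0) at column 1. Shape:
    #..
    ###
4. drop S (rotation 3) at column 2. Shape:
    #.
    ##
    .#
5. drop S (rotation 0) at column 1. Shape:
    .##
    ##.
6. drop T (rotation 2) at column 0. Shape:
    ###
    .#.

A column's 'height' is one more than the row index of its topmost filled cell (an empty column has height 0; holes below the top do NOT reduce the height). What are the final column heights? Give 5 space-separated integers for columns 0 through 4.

Drop 1: T rot3 at col 0 lands with bottom-row=0; cleared 0 line(s) (total 0); column heights now [2 3 0 0 0], max=3
Drop 2: S rot2 at col 1 lands with bottom-row=3; cleared 0 line(s) (total 0); column heights now [2 4 5 5 0], max=5
Drop 3: J rot0 at col 1 lands with bottom-row=5; cleared 0 line(s) (total 0); column heights now [2 7 6 6 0], max=7
Drop 4: S rot3 at col 2 lands with bottom-row=6; cleared 0 line(s) (total 0); column heights now [2 7 9 8 0], max=9
Drop 5: S rot0 at col 1 lands with bottom-row=9; cleared 0 line(s) (total 0); column heights now [2 10 11 11 0], max=11
Drop 6: T rot2 at col 0 lands with bottom-row=10; cleared 0 line(s) (total 0); column heights now [12 12 12 11 0], max=12

Answer: 12 12 12 11 0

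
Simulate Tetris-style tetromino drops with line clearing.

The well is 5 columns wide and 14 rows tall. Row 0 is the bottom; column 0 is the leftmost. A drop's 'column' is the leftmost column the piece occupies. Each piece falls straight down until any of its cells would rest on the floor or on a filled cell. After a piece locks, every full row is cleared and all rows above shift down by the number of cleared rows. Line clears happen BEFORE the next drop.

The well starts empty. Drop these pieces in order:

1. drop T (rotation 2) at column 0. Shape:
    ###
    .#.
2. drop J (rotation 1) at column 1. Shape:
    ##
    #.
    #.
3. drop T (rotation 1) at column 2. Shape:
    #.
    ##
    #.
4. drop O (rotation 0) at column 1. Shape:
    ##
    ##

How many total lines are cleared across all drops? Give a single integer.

Drop 1: T rot2 at col 0 lands with bottom-row=0; cleared 0 line(s) (total 0); column heights now [2 2 2 0 0], max=2
Drop 2: J rot1 at col 1 lands with bottom-row=2; cleared 0 line(s) (total 0); column heights now [2 5 5 0 0], max=5
Drop 3: T rot1 at col 2 lands with bottom-row=5; cleared 0 line(s) (total 0); column heights now [2 5 8 7 0], max=8
Drop 4: O rot0 at col 1 lands with bottom-row=8; cleared 0 line(s) (total 0); column heights now [2 10 10 7 0], max=10

Answer: 0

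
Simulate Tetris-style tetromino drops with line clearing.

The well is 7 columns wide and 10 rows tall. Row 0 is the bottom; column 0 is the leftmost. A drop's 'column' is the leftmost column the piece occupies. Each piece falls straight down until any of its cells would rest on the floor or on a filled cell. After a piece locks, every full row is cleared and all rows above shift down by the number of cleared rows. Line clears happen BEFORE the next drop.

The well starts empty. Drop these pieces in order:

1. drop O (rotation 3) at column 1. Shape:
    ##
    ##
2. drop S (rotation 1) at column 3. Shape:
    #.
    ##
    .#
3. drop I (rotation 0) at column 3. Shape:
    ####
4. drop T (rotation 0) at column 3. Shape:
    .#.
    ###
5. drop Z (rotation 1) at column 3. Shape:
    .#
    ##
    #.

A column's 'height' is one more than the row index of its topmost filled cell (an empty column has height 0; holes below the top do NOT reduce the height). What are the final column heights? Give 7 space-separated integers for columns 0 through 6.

Answer: 0 2 2 7 8 5 4

Derivation:
Drop 1: O rot3 at col 1 lands with bottom-row=0; cleared 0 line(s) (total 0); column heights now [0 2 2 0 0 0 0], max=2
Drop 2: S rot1 at col 3 lands with bottom-row=0; cleared 0 line(s) (total 0); column heights now [0 2 2 3 2 0 0], max=3
Drop 3: I rot0 at col 3 lands with bottom-row=3; cleared 0 line(s) (total 0); column heights now [0 2 2 4 4 4 4], max=4
Drop 4: T rot0 at col 3 lands with bottom-row=4; cleared 0 line(s) (total 0); column heights now [0 2 2 5 6 5 4], max=6
Drop 5: Z rot1 at col 3 lands with bottom-row=5; cleared 0 line(s) (total 0); column heights now [0 2 2 7 8 5 4], max=8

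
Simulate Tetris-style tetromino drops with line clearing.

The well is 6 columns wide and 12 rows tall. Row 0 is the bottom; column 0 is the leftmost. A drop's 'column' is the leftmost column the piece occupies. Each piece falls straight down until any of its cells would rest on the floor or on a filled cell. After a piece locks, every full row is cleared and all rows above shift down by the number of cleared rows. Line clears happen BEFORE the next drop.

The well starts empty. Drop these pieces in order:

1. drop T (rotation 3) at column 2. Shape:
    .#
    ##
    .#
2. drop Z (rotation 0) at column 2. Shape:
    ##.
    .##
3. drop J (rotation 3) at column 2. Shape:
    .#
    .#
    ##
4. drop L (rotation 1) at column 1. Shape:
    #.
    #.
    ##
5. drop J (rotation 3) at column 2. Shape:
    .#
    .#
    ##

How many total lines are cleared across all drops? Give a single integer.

Drop 1: T rot3 at col 2 lands with bottom-row=0; cleared 0 line(s) (total 0); column heights now [0 0 2 3 0 0], max=3
Drop 2: Z rot0 at col 2 lands with bottom-row=3; cleared 0 line(s) (total 0); column heights now [0 0 5 5 4 0], max=5
Drop 3: J rot3 at col 2 lands with bottom-row=5; cleared 0 line(s) (total 0); column heights now [0 0 6 8 4 0], max=8
Drop 4: L rot1 at col 1 lands with bottom-row=6; cleared 0 line(s) (total 0); column heights now [0 9 7 8 4 0], max=9
Drop 5: J rot3 at col 2 lands with bottom-row=8; cleared 0 line(s) (total 0); column heights now [0 9 9 11 4 0], max=11

Answer: 0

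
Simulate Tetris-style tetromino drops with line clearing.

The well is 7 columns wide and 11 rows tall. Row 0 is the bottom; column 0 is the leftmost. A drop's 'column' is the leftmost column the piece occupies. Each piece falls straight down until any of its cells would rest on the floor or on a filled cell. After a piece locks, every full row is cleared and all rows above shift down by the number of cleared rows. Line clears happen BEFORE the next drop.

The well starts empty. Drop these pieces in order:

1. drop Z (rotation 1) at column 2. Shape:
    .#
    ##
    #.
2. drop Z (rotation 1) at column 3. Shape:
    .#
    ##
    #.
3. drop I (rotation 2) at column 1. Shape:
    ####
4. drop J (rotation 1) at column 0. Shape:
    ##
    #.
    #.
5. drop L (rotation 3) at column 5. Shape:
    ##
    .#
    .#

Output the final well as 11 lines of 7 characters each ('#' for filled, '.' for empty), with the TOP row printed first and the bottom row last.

Answer: .......
.......
.......
##.....
#####..
#...#..
...##..
...#...
...#.##
..##..#
..#...#

Derivation:
Drop 1: Z rot1 at col 2 lands with bottom-row=0; cleared 0 line(s) (total 0); column heights now [0 0 2 3 0 0 0], max=3
Drop 2: Z rot1 at col 3 lands with bottom-row=3; cleared 0 line(s) (total 0); column heights now [0 0 2 5 6 0 0], max=6
Drop 3: I rot2 at col 1 lands with bottom-row=6; cleared 0 line(s) (total 0); column heights now [0 7 7 7 7 0 0], max=7
Drop 4: J rot1 at col 0 lands with bottom-row=5; cleared 0 line(s) (total 0); column heights now [8 8 7 7 7 0 0], max=8
Drop 5: L rot3 at col 5 lands with bottom-row=0; cleared 0 line(s) (total 0); column heights now [8 8 7 7 7 3 3], max=8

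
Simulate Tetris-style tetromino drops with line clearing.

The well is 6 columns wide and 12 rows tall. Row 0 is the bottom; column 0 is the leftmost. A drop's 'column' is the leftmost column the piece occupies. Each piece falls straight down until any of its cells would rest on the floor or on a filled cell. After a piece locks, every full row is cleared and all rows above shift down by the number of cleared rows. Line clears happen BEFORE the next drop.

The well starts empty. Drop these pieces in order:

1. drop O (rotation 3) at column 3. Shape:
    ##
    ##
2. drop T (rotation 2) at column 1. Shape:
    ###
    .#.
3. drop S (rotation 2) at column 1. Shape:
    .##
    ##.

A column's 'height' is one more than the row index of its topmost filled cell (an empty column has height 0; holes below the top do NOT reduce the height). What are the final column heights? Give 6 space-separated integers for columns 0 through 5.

Drop 1: O rot3 at col 3 lands with bottom-row=0; cleared 0 line(s) (total 0); column heights now [0 0 0 2 2 0], max=2
Drop 2: T rot2 at col 1 lands with bottom-row=1; cleared 0 line(s) (total 0); column heights now [0 3 3 3 2 0], max=3
Drop 3: S rot2 at col 1 lands with bottom-row=3; cleared 0 line(s) (total 0); column heights now [0 4 5 5 2 0], max=5

Answer: 0 4 5 5 2 0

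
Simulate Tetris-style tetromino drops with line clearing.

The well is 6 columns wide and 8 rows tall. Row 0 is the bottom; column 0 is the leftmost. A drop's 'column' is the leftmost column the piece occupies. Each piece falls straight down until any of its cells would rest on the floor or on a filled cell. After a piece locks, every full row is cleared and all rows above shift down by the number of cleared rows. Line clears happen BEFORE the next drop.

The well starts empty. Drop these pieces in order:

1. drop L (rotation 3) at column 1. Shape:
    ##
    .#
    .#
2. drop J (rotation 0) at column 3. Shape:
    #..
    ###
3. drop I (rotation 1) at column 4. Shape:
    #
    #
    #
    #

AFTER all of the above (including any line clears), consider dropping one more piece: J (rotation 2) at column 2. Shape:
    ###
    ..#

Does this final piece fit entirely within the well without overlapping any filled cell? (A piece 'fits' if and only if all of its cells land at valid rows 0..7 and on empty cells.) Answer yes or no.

Answer: yes

Derivation:
Drop 1: L rot3 at col 1 lands with bottom-row=0; cleared 0 line(s) (total 0); column heights now [0 3 3 0 0 0], max=3
Drop 2: J rot0 at col 3 lands with bottom-row=0; cleared 0 line(s) (total 0); column heights now [0 3 3 2 1 1], max=3
Drop 3: I rot1 at col 4 lands with bottom-row=1; cleared 0 line(s) (total 0); column heights now [0 3 3 2 5 1], max=5
Test piece J rot2 at col 2 (width 3): heights before test = [0 3 3 2 5 1]; fits = True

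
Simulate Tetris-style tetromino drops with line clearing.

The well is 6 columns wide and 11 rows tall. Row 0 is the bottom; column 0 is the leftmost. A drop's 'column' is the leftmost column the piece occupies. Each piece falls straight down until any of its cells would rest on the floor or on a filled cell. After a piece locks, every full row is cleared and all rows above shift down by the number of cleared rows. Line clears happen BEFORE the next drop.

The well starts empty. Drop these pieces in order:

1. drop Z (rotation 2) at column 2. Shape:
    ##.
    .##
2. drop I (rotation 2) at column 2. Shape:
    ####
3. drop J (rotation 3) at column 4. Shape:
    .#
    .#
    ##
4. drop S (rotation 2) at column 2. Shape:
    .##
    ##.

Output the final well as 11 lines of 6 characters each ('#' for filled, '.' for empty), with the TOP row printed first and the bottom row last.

Answer: ......
......
......
......
......
.....#
...###
..####
..####
..##..
...##.

Derivation:
Drop 1: Z rot2 at col 2 lands with bottom-row=0; cleared 0 line(s) (total 0); column heights now [0 0 2 2 1 0], max=2
Drop 2: I rot2 at col 2 lands with bottom-row=2; cleared 0 line(s) (total 0); column heights now [0 0 3 3 3 3], max=3
Drop 3: J rot3 at col 4 lands with bottom-row=3; cleared 0 line(s) (total 0); column heights now [0 0 3 3 4 6], max=6
Drop 4: S rot2 at col 2 lands with bottom-row=3; cleared 0 line(s) (total 0); column heights now [0 0 4 5 5 6], max=6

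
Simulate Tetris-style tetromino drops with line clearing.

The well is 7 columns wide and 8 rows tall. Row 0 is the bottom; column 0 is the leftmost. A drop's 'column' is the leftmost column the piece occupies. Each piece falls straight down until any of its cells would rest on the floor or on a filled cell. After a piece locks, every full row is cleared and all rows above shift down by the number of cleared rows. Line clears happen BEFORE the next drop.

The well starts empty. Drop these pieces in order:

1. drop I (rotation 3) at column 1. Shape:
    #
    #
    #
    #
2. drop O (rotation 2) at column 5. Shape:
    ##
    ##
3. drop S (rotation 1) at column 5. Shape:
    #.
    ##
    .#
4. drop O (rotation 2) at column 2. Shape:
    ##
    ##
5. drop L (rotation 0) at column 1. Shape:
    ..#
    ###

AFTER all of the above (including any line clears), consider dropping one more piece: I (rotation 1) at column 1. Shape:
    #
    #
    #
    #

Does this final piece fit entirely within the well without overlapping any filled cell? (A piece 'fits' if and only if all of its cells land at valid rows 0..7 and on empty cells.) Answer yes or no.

Answer: no

Derivation:
Drop 1: I rot3 at col 1 lands with bottom-row=0; cleared 0 line(s) (total 0); column heights now [0 4 0 0 0 0 0], max=4
Drop 2: O rot2 at col 5 lands with bottom-row=0; cleared 0 line(s) (total 0); column heights now [0 4 0 0 0 2 2], max=4
Drop 3: S rot1 at col 5 lands with bottom-row=2; cleared 0 line(s) (total 0); column heights now [0 4 0 0 0 5 4], max=5
Drop 4: O rot2 at col 2 lands with bottom-row=0; cleared 0 line(s) (total 0); column heights now [0 4 2 2 0 5 4], max=5
Drop 5: L rot0 at col 1 lands with bottom-row=4; cleared 0 line(s) (total 0); column heights now [0 5 5 6 0 5 4], max=6
Test piece I rot1 at col 1 (width 1): heights before test = [0 5 5 6 0 5 4]; fits = False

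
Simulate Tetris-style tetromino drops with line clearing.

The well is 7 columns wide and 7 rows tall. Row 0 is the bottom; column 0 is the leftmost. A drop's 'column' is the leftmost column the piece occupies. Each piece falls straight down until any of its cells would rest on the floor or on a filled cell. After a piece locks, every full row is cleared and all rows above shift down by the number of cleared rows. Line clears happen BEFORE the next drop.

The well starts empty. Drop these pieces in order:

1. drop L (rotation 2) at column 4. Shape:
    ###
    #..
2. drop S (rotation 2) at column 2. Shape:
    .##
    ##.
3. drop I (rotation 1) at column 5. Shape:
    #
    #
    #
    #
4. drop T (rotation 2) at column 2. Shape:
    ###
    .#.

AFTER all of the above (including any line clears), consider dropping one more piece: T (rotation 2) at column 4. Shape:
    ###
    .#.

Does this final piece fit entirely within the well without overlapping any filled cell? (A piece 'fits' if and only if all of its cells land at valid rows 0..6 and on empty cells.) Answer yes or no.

Drop 1: L rot2 at col 4 lands with bottom-row=0; cleared 0 line(s) (total 0); column heights now [0 0 0 0 2 2 2], max=2
Drop 2: S rot2 at col 2 lands with bottom-row=1; cleared 0 line(s) (total 0); column heights now [0 0 2 3 3 2 2], max=3
Drop 3: I rot1 at col 5 lands with bottom-row=2; cleared 0 line(s) (total 0); column heights now [0 0 2 3 3 6 2], max=6
Drop 4: T rot2 at col 2 lands with bottom-row=3; cleared 0 line(s) (total 0); column heights now [0 0 5 5 5 6 2], max=6
Test piece T rot2 at col 4 (width 3): heights before test = [0 0 5 5 5 6 2]; fits = False

Answer: no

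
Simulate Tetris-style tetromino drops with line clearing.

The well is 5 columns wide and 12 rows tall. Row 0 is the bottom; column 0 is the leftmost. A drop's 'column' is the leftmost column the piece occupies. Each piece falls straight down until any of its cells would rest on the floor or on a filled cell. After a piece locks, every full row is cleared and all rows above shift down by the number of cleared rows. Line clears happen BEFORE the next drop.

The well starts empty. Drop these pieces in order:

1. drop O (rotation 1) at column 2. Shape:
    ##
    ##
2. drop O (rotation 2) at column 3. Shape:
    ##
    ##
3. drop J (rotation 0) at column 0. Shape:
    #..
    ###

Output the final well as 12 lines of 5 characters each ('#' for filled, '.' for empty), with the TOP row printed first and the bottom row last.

Answer: .....
.....
.....
.....
.....
.....
.....
.....
.....
#..##
..##.
..##.

Derivation:
Drop 1: O rot1 at col 2 lands with bottom-row=0; cleared 0 line(s) (total 0); column heights now [0 0 2 2 0], max=2
Drop 2: O rot2 at col 3 lands with bottom-row=2; cleared 0 line(s) (total 0); column heights now [0 0 2 4 4], max=4
Drop 3: J rot0 at col 0 lands with bottom-row=2; cleared 1 line(s) (total 1); column heights now [3 0 2 3 3], max=3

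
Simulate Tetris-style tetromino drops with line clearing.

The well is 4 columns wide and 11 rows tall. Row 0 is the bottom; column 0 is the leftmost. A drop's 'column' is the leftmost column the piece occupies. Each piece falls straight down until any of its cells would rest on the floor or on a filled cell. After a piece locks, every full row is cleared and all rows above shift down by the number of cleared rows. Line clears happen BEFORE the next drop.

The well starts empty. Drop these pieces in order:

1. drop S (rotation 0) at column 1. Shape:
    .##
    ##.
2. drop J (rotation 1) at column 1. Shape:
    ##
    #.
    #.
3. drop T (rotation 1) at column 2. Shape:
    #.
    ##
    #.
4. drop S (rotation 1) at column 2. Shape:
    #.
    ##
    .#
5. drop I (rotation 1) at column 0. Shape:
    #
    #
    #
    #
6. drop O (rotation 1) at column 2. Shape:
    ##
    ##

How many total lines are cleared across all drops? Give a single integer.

Drop 1: S rot0 at col 1 lands with bottom-row=0; cleared 0 line(s) (total 0); column heights now [0 1 2 2], max=2
Drop 2: J rot1 at col 1 lands with bottom-row=1; cleared 0 line(s) (total 0); column heights now [0 4 4 2], max=4
Drop 3: T rot1 at col 2 lands with bottom-row=4; cleared 0 line(s) (total 0); column heights now [0 4 7 6], max=7
Drop 4: S rot1 at col 2 lands with bottom-row=6; cleared 0 line(s) (total 0); column heights now [0 4 9 8], max=9
Drop 5: I rot1 at col 0 lands with bottom-row=0; cleared 1 line(s) (total 1); column heights now [3 3 8 7], max=8
Drop 6: O rot1 at col 2 lands with bottom-row=8; cleared 0 line(s) (total 1); column heights now [3 3 10 10], max=10

Answer: 1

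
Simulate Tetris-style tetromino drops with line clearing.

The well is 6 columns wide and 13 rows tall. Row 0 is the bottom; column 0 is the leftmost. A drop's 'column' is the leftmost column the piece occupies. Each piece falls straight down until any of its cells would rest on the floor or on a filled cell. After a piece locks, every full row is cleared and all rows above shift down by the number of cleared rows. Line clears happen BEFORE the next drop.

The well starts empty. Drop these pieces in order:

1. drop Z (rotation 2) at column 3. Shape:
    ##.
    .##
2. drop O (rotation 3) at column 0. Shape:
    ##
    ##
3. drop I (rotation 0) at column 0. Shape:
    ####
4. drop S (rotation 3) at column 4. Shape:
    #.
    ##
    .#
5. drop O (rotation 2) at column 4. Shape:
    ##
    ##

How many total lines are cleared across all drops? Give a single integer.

Answer: 1

Derivation:
Drop 1: Z rot2 at col 3 lands with bottom-row=0; cleared 0 line(s) (total 0); column heights now [0 0 0 2 2 1], max=2
Drop 2: O rot3 at col 0 lands with bottom-row=0; cleared 0 line(s) (total 0); column heights now [2 2 0 2 2 1], max=2
Drop 3: I rot0 at col 0 lands with bottom-row=2; cleared 0 line(s) (total 0); column heights now [3 3 3 3 2 1], max=3
Drop 4: S rot3 at col 4 lands with bottom-row=1; cleared 1 line(s) (total 1); column heights now [2 2 0 2 3 2], max=3
Drop 5: O rot2 at col 4 lands with bottom-row=3; cleared 0 line(s) (total 1); column heights now [2 2 0 2 5 5], max=5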